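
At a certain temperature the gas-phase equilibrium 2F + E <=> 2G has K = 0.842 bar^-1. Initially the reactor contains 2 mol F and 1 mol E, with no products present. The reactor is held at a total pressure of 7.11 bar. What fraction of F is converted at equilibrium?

X = 0.519

Basis: 2 mol F initially; let X = conversion of F. Extent ξ = X.
At extent ξ: n_F = 2 − 2X; n_E = 1 − X; n_G = 2X.
Summing: n_T = 3 − X.
Mole fractions y_i = n_i/n_T; K = p_G^2 / (p_F^2 p_E) with p_i = y_i·P.
Setting this equal to 0.842 bar^-1 and taking the physical root (0 < X < 1) gives X = 0.519.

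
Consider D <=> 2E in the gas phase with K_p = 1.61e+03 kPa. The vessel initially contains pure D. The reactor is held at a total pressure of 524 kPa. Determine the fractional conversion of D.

X = 0.659

Let X = conversion of D (basis 1 mol D); extent of reaction ξ = X.
Mole table: n_D = 1 − X; n_E = 2X.
Summing: n_T = 1 + X.
Mole fractions y_i = n_i/n_T; K_p = p_E^2 / (p_D) with p_i = y_i·P.
This yields a degree-2 equation in X; solving on (0,1), X = 0.659.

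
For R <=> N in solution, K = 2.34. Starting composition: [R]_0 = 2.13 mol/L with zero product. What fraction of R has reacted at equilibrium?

Let X = conversion of R; extent ξ = 2.13·X mol/L.
Concentrations: [R] = 2.13 − 2.13X; [N] = 2.13X.
K = [N] / ([R]).
Setting equal to 2.34 and solving for X on (0,1) gives X = 0.701.

X = 0.701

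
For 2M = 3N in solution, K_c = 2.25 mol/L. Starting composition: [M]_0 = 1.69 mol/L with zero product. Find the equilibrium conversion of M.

Let X = conversion of M; extent ξ = 1.69X/2 mol/L.
Concentrations: [M] = 1.69 − 1.69X; [N] = 2.54X.
K_c = [N]^3 / ([M]^2).
This equals 2.25 at X = 0.476 (the root in 0 < X < 1).

X = 0.476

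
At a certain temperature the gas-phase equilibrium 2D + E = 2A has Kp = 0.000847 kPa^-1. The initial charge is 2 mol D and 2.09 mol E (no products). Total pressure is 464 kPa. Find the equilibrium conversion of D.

Let X = conversion of D (basis 2 mol D); extent of reaction ξ = X.
Mole table: n_D = 2 − 2X; n_E = 2.09 − X; n_A = 2X.
Summing: n_T = 4.09 − X.
With p_i = (n_i/n_T)P, Kp = p_A^2 / (p_D^2 p_E).
This yields a degree-3 equation in X; solving on (0,1), X = 0.301.

X = 0.301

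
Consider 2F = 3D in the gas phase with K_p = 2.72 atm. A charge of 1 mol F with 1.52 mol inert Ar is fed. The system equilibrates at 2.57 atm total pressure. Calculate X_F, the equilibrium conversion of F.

Take 1 mol F as basis and let X be its fractional conversion, so ξ = 0.5X.
Species balance: n_F = 1 − X; n_D = 1.5X; n_I = 1.52 (inert).
Total moles n_T = 2.52 + 0.5X.
y_i = n_i/n_T, p_i = y_i·P. K_p = p_D^3 / (p_F^2).
Setting this equal to 2.72 atm and taking the physical root (0 < X < 1) gives X = 0.557.

X = 0.557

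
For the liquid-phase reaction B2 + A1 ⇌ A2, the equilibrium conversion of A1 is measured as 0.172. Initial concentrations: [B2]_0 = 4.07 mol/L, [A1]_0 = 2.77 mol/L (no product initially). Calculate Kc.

Kc = 0.0578 L/mol

Let X = conversion of A1.
Concentrations: [B2] = 4.07 − 2.77X; [A1] = 2.77 − 2.77X; [A2] = 2.77X.
At X = 0.172: [B2] = 3.59, [A1] = 2.29, [A2] = 0.476.
Kc = [A2] / ([B2] [A1]) = 0.0578 L/mol.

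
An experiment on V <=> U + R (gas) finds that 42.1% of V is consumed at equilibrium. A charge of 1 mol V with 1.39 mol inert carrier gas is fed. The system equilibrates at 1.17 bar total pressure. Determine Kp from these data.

Take 1 mol V as basis and let X be its fractional conversion, so ξ = X.
Species balance: n_V = 1 − X; n_U = X; n_R = X; n_I = 1.39 (inert).
Summing: n_T = 2.39 + X.
At X = 0.421: n_V = 0.579, n_U = 0.421, n_R = 0.421, n_T = 2.81.
p_i = (n_i/n_T)·P. Kp = p_U p_R / (p_V) = 0.127 bar.

Kp = 0.127 bar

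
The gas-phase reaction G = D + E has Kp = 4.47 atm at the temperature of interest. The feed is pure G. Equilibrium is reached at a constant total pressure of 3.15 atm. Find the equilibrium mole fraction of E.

y_E = 0.434

Take 1 mol G as basis and let X be its fractional conversion, so ξ = X.
Moles: n_G = 1 − X; n_D = X; n_E = X.
Summing: n_T = 1 + X.
With p_i = (n_i/n_T)P, Kp = p_D p_E / (p_G).
This yields a degree-2 equation in X; solving on (0,1), X = 0.766.
Then n_E = 0.766, n_T = 1.77, so y_E = 0.434.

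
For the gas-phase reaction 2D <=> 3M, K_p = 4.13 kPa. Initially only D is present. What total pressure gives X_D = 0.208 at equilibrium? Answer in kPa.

P = 94.2 kPa

Let X = conversion of D (basis 1 mol D); extent of reaction ξ = 0.5X.
Species balance: n_D = 1 − X; n_M = 1.5X.
n_T = Σnᵢ = 1 + 0.5X.
K_p = p_M^3 / (p_D^2) with p_i = (n_i/n_T)·P.
At X = 0.208: the mole-fraction product g(X) = Π y_i^ν_i = 0.04386. Since K_p = g(X)·P^{1}, P = (K_p/g)^(1/1) = (4.13/0.04386)^(1/1) = 94.2 kPa.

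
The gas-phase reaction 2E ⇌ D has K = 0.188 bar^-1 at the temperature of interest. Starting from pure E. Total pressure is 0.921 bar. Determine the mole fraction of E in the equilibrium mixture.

Take 1 mol E as basis and let X be its fractional conversion, so ξ = 0.5X.
Species balance: n_E = 1 − X; n_D = 0.5X.
Summing: n_T = 1 − 0.5X.
y_i = n_i/n_T, p_i = y_i·P. K = p_D / (p_E^2).
This yields a degree-2 equation in X; solving on (0,1), X = 0.231.
Then n_E = 0.769, n_T = 0.884, so y_E = 0.869.

y_E = 0.869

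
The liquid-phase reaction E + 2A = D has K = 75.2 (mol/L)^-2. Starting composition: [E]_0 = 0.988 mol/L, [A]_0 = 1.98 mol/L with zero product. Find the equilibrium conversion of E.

X = 0.858

Let X = conversion of E; extent ξ = 0.988·X mol/L.
Concentrations: [E] = 0.988 − 0.988X; [A] = 1.98 − 1.98X; [D] = 0.988X.
K = [D] / ([E] [A]^2).
Equating to 75.2 (mol/L)^-2: the physical root is X = 0.858.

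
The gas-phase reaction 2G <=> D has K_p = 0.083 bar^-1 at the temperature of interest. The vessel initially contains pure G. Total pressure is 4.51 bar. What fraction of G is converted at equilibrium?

X = 0.367

Basis: 1 mol G initially; let X = conversion of G. Extent ξ = 0.5X.
Mole table: n_G = 1 − X; n_D = 0.5X.
Total moles n_T = 1 − 0.5X.
With p_i = (n_i/n_T)P, K_p = p_D / (p_G^2).
Equating to 0.083 bar^-1 and solving on 0 < X < 1: X = 0.367.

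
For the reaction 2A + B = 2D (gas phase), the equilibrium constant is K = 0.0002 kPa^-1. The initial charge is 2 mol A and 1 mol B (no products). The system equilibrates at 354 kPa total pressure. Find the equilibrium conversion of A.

X = 0.128

Take 2 mol A as basis and let X be its fractional conversion, so ξ = X.
At extent ξ: n_A = 2 − 2X; n_B = 1 − X; n_D = 2X.
n_T = Σnᵢ = 3 − X.
With p_i = (n_i/n_T)P, K = p_D^2 / (p_A^2 p_B).
Setting this equal to 0.0002 kPa^-1 and taking the physical root (0 < X < 1) gives X = 0.128.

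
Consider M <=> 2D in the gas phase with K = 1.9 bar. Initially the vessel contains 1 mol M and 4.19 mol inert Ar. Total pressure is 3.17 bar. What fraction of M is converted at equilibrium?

Take 1 mol M as basis and let X be its fractional conversion, so ξ = X.
Species balance: n_M = 1 − X; n_D = 2X; n_I = 4.19 (inert).
Summing: n_T = 5.19 + X.
With p_i = (n_i/n_T)P, K = p_D^2 / (p_M).
Equating to 1.9 bar and solving on 0 < X < 1: X = 0.594.

X = 0.594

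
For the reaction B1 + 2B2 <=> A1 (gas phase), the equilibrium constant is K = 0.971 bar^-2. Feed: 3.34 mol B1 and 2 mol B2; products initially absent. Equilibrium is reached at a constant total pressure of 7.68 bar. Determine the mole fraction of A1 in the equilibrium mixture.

Take 2 mol B2 as basis and let X be its fractional conversion, so ξ = X.
Mole table: n_B1 = 3.34 − X; n_B2 = 2 − 2X; n_A1 = X.
Total moles n_T = 5.34 − 2X.
With p_i = (n_i/n_T)P, K = p_A1 / (p_B1 p_B2^2).
Setting this equal to 0.971 bar^-2 and taking the physical root (0 < X < 1) gives X = 0.859.
Then n_A1 = 0.859, n_T = 3.62, so y_A1 = 0.237.

y_A1 = 0.237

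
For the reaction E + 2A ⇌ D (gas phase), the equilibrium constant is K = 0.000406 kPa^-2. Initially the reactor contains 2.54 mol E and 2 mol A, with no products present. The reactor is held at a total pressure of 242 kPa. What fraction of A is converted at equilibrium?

X = 0.796

Take 2 mol A as basis and let X be its fractional conversion, so ξ = X.
Species balance: n_E = 2.54 − X; n_A = 2 − 2X; n_D = X.
n_T = Σnᵢ = 4.54 − 2X.
y_i = n_i/n_T, p_i = y_i·P. K = p_D / (p_E p_A^2).
This yields a degree-3 equation in X; solving on (0,1), X = 0.796.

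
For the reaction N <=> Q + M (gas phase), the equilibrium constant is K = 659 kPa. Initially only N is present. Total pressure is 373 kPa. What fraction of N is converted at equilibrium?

X = 0.799

Let X = conversion of N (basis 1 mol N); extent of reaction ξ = X.
At extent ξ: n_N = 1 − X; n_Q = X; n_M = X.
Total moles n_T = 1 + X.
y_i = n_i/n_T, p_i = y_i·P. K = p_Q p_M / (p_N).
Substituting and setting equal to 659 kPa gives a polynomial in X; the root in (0,1) is X = 0.799.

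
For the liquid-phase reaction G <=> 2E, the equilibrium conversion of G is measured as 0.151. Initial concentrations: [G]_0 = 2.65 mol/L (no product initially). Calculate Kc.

Let X = conversion of G.
Concentrations: [G] = 2.65 − 2.65X; [E] = 5.3X.
At X = 0.151: [G] = 2.25, [E] = 0.8.
Kc = [E]^2 / ([G]) = 0.285 mol/L.

Kc = 0.285 mol/L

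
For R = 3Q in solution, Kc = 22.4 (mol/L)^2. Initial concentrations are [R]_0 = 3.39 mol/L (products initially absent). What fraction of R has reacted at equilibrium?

X = 0.359

Let X = conversion of R; extent ξ = 3.39·X mol/L.
Concentrations: [R] = 3.39 − 3.39X; [Q] = 10.2X.
Kc = [Q]^3 / ([R]).
Equating to 22.4 (mol/L)^2: the physical root is X = 0.359.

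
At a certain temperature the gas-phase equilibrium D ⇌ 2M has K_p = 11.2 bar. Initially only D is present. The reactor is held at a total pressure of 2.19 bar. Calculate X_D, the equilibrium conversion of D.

X = 0.749

Take 1 mol D as basis and let X be its fractional conversion, so ξ = X.
Mole table: n_D = 1 − X; n_M = 2X.
n_T = Σnᵢ = 1 + X.
Mole fractions y_i = n_i/n_T; K_p = p_M^2 / (p_D) with p_i = y_i·P.
Equating to 11.2 bar and solving on 0 < X < 1: X = 0.749.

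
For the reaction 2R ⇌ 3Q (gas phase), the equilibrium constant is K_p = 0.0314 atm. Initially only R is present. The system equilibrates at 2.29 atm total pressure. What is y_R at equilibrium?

y_R = 0.795

Basis: 1 mol R initially; let X = conversion of R. Extent ξ = 0.5X.
At extent ξ: n_R = 1 − X; n_Q = 1.5X.
n_T = Σnᵢ = 1 + 0.5X.
y_i = n_i/n_T, p_i = y_i·P. K_p = p_Q^3 / (p_R^2).
Setting this equal to 0.0314 atm and taking the physical root (0 < X < 1) gives X = 0.147.
Then n_R = 0.853, n_T = 1.07, so y_R = 0.795.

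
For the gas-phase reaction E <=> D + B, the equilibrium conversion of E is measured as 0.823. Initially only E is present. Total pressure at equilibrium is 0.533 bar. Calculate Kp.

Kp = 1.12 bar

Basis: 1 mol E initially; let X = conversion of E. Extent ξ = X.
At extent ξ: n_E = 1 − X; n_D = X; n_B = X.
Summing: n_T = 1 + X.
At X = 0.823: n_E = 0.177, n_D = 0.823, n_B = 0.823, n_T = 1.82.
p_i = (n_i/n_T)·P. Kp = p_D p_B / (p_E) = 1.12 bar.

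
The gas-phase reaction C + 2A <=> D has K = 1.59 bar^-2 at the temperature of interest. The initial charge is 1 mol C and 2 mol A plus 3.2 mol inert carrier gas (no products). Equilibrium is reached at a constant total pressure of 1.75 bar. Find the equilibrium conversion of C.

X = 0.252

Take 1 mol C as basis and let X be its fractional conversion, so ξ = X.
Moles: n_C = 1 − X; n_A = 2 − 2X; n_D = X; n_I = 3.2 (inert).
Summing: n_T = 6.2 − 2X.
Mole fractions y_i = n_i/n_T; K = p_D / (p_C p_A^2) with p_i = y_i·P.
Substituting and setting equal to 1.59 bar^-2 gives a polynomial in X; the root in (0,1) is X = 0.252.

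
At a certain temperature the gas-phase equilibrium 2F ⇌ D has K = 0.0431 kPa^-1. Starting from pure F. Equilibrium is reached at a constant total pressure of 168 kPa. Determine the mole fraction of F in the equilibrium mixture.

Take 1 mol F as basis and let X be its fractional conversion, so ξ = 0.5X.
At extent ξ: n_F = 1 − X; n_D = 0.5X.
n_T = Σnᵢ = 1 − 0.5X.
y_i = n_i/n_T, p_i = y_i·P. K = p_D / (p_F^2).
Equating to 0.0431 kPa^-1 and solving on 0 < X < 1: X = 0.817.
Then n_F = 0.183, n_T = 0.591, so y_F = 0.309.

y_F = 0.309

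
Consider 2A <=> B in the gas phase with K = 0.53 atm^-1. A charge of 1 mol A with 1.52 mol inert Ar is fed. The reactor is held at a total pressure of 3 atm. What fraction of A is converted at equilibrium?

X = 0.437

Basis: 1 mol A initially; let X = conversion of A. Extent ξ = 0.5X.
Species balance: n_A = 1 − X; n_B = 0.5X; n_I = 1.52 (inert).
Total moles n_T = 2.52 − 0.5X.
y_i = n_i/n_T, p_i = y_i·P. K = p_B / (p_A^2).
Equating to 0.53 atm^-1 and solving on 0 < X < 1: X = 0.437.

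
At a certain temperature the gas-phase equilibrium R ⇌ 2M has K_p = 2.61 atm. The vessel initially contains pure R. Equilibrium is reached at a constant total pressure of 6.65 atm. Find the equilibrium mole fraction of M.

Basis: 1 mol R initially; let X = conversion of R. Extent ξ = X.
At extent ξ: n_R = 1 − X; n_M = 2X.
Total moles n_T = 1 + X.
Mole fractions y_i = n_i/n_T; K_p = p_M^2 / (p_R) with p_i = y_i·P.
Setting this equal to 2.61 atm and taking the physical root (0 < X < 1) gives X = 0.299.
Then n_M = 0.598, n_T = 1.3, so y_M = 0.460.

y_M = 0.460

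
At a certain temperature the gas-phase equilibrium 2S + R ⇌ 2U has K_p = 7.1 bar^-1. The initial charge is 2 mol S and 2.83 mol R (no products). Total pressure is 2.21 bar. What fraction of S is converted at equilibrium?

Take 2 mol S as basis and let X be its fractional conversion, so ξ = X.
Mole table: n_S = 2 − 2X; n_R = 2.83 − X; n_U = 2X.
Total moles n_T = 4.83 − X.
y_i = n_i/n_T, p_i = y_i·P. K_p = p_U^2 / (p_S^2 p_R).
Equating to 7.1 bar^-1 and solving on 0 < X < 1: X = 0.739.

X = 0.739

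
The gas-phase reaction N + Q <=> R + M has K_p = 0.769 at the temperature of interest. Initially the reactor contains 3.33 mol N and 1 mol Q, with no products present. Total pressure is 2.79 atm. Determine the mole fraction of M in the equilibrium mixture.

y_M = 0.169

Take 1 mol Q as basis and let X be its fractional conversion, so ξ = X.
Mole table: n_N = 3.33 − X; n_Q = 1 − X; n_R = X; n_M = X.
Since Δν = 0, n_T = 4.33 throughout.
y_i = n_i/n_T, p_i = y_i·P. K_p = p_R p_M / (p_N p_Q).
Setting this equal to 0.769 and taking the physical root (0 < X < 1) gives X = 0.732.
Then n_M = 0.732, n_T = 4.33, so y_M = 0.169.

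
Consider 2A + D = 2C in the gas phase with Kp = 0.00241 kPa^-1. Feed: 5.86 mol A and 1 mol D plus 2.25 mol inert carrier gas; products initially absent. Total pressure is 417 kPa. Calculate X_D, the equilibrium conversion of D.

X = 0.548

Basis: 1 mol D initially; let X = conversion of D. Extent ξ = X.
Moles: n_A = 5.86 − 2X; n_D = 1 − X; n_C = 2X; n_I = 2.25 (inert).
Summing: n_T = 9.11 − X.
With p_i = (n_i/n_T)P, Kp = p_C^2 / (p_A^2 p_D).
Equating to 0.00241 kPa^-1 and solving on 0 < X < 1: X = 0.548.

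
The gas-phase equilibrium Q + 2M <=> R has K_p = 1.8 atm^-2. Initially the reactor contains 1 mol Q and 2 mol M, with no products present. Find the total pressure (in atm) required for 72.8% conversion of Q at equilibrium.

Let X = conversion of Q (basis 1 mol Q); extent of reaction ξ = X.
At extent ξ: n_Q = 1 − X; n_M = 2 − 2X; n_R = X.
n_T = Σnᵢ = 3 − 2X.
K_p = p_R / (p_Q p_M^2) with p_i = (n_i/n_T)·P.
At X = 0.728: the mole-fraction product g(X) = Π y_i^ν_i = 21.56. Since K_p = g(X)·P^{-2}, P = (g/K_p)^(1/2) = (21.56/1.8)^(1/2) = 3.46 atm.

P = 3.46 atm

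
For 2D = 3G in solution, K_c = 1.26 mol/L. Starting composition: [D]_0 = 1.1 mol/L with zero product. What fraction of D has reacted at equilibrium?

X = 0.462

Let X = conversion of D; extent ξ = 1.1X/2 mol/L.
Concentrations: [D] = 1.1 − 1.1X; [G] = 1.65X.
K_c = [G]^3 / ([D]^2).
Setting equal to 1.26 and solving for X on (0,1) gives X = 0.462.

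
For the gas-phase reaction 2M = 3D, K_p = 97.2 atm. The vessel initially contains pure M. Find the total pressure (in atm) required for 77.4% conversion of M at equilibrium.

Basis: 1 mol M initially; let X = conversion of M. Extent ξ = 0.5X.
Mole table: n_M = 1 − X; n_D = 1.5X.
Total moles n_T = 1 + 0.5X.
K_p = p_D^3 / (p_M^2) with p_i = (n_i/n_T)·P.
At X = 0.774: the mole-fraction product g(X) = Π y_i^ν_i = 22.09. Since K_p = g(X)·P^{1}, P = (K_p/g)^(1/1) = (97.2/22.09)^(1/1) = 4.4 atm.

P = 4.4 atm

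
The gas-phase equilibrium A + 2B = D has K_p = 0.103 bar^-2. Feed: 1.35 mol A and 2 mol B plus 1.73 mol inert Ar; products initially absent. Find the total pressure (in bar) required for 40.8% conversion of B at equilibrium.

Let X = conversion of B (basis 2 mol B); extent of reaction ξ = X.
Species balance: n_A = 1.35 − X; n_B = 2 − 2X; n_D = X; n_I = 1.73 (inert).
n_T = Σnᵢ = 5.08 − 2X.
K_p = p_D / (p_A p_B^2) with p_i = (n_i/n_T)·P.
At X = 0.408: the mole-fraction product g(X) = Π y_i^ν_i = 5.617. Since K_p = g(X)·P^{-2}, P = (g/K_p)^(1/2) = (5.617/0.103)^(1/2) = 7.39 bar.

P = 7.39 bar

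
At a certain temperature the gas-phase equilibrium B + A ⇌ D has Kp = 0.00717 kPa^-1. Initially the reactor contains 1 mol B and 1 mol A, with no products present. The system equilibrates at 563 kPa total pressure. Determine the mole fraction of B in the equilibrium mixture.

y_B = 0.308

Take 1 mol B as basis and let X be its fractional conversion, so ξ = X.
Moles: n_B = 1 − X; n_A = 1 − X; n_D = X.
Summing: n_T = 2 − X.
Mole fractions y_i = n_i/n_T; Kp = p_D / (p_B p_A) with p_i = y_i·P.
This yields a degree-2 equation in X; solving on (0,1), X = 0.554.
Then n_B = 0.446, n_T = 1.45, so y_B = 0.308.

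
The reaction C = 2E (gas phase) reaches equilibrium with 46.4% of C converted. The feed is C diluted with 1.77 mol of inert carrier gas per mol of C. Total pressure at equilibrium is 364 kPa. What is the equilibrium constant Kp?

Take 1 mol C as basis and let X be its fractional conversion, so ξ = X.
At extent ξ: n_C = 1 − X; n_E = 2X; n_I = 1.77 (inert).
Summing: n_T = 2.77 + X.
At X = 0.464: n_C = 0.536, n_E = 0.928, n_T = 3.23.
p_i = (n_i/n_T)·P. Kp = p_E^2 / (p_C) = 181 kPa.

Kp = 181 kPa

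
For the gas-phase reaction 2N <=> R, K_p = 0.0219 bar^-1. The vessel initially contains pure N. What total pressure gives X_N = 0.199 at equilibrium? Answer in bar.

P = 6.38 bar

Basis: 1 mol N initially; let X = conversion of N. Extent ξ = 0.5X.
Moles: n_N = 1 − X; n_R = 0.5X.
n_T = Σnᵢ = 1 − 0.5X.
K_p = p_R / (p_N^2) with p_i = (n_i/n_T)·P.
At X = 0.199: the mole-fraction product g(X) = Π y_i^ν_i = 0.1397. Since K_p = g(X)·P^{-1}, P = (g/K_p)^(1/1) = (0.1397/0.0219)^(1/1) = 6.38 bar.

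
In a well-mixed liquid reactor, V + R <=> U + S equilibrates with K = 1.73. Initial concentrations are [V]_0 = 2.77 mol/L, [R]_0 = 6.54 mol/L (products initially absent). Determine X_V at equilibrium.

Let X = conversion of V; extent ξ = 2.77·X mol/L.
Concentrations: [V] = 2.77 − 2.77X; [R] = 6.54 − 2.77X; [U] = 2.77X; [S] = 2.77X.
K = [U] [S] / ([V] [R]).
Equating to 1.73: the physical root is X = 0.779.

X = 0.779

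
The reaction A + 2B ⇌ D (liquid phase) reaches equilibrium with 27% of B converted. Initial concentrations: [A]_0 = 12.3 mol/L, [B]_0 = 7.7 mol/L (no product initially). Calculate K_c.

K_c = 0.00292 (mol/L)^-2

Let X = conversion of B.
Concentrations: [A] = 12.3 − 3.85X; [B] = 7.7 − 7.7X; [D] = 3.85X.
At X = 0.27: [A] = 11.3, [B] = 5.62, [D] = 1.04.
K_c = [D] / ([A] [B]^2) = 0.00292 (mol/L)^-2.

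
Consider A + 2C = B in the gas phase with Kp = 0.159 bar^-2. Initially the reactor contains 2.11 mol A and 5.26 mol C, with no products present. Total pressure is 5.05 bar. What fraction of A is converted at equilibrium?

X = 0.572

Basis: 2.11 mol A initially; let X = conversion of A. Extent ξ = 2.11X.
Moles: n_A = 2.11 − 2.11X; n_C = 5.26 − 4.22X; n_B = 2.11X.
Summing: n_T = 7.37 − 4.22X.
y_i = n_i/n_T, p_i = y_i·P. Kp = p_B / (p_A p_C^2).
Equating to 0.159 bar^-2 and solving on 0 < X < 1: X = 0.572.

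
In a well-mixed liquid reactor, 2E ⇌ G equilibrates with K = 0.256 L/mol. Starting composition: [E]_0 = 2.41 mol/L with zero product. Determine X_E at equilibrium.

Let X = conversion of E; extent ξ = 2.41X/2 mol/L.
Concentrations: [E] = 2.41 − 2.41X; [G] = 1.21X.
K = [G] / ([E]^2).
Equating to 0.256 L/mol: the physical root is X = 0.418.

X = 0.418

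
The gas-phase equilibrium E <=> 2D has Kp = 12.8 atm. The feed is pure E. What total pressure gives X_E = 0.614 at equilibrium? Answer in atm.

Basis: 1 mol E initially; let X = conversion of E. Extent ξ = X.
Moles: n_E = 1 − X; n_D = 2X.
n_T = Σnᵢ = 1 + X.
Kp = p_D^2 / (p_E) with p_i = (n_i/n_T)·P.
At X = 0.614: the mole-fraction product g(X) = Π y_i^ν_i = 2.421. Since Kp = g(X)·P^{1}, P = (Kp/g)^(1/1) = (12.8/2.421)^(1/1) = 5.29 atm.

P = 5.29 atm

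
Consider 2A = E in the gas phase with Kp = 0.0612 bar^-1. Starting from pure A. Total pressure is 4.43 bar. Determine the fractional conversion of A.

X = 0.307

Let X = conversion of A (basis 1 mol A); extent of reaction ξ = 0.5X.
Species balance: n_A = 1 − X; n_E = 0.5X.
n_T = Σnᵢ = 1 − 0.5X.
With p_i = (n_i/n_T)P, Kp = p_E / (p_A^2).
This yields a degree-2 equation in X; solving on (0,1), X = 0.307.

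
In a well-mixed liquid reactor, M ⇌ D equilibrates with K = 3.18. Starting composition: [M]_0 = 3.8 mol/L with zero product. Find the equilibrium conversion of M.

Let X = conversion of M; extent ξ = 3.8·X mol/L.
Concentrations: [M] = 3.8 − 3.8X; [D] = 3.8X.
K = [D] / ([M]).
Equating to 3.18: the physical root is X = 0.761.

X = 0.761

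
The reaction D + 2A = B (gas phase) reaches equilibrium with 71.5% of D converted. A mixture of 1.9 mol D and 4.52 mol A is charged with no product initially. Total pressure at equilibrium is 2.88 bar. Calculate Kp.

Kp = 1.28 bar^-2

Take 1.9 mol D as basis and let X be its fractional conversion, so ξ = 1.9X.
Moles: n_D = 1.9 − 1.9X; n_A = 4.52 − 3.8X; n_B = 1.9X.
Summing: n_T = 6.42 − 3.8X.
At X = 0.715: n_D = 0.542, n_A = 1.8, n_B = 1.36, n_T = 3.7.
p_i = (n_i/n_T)·P. Kp = p_B / (p_D p_A^2) = 1.28 bar^-2.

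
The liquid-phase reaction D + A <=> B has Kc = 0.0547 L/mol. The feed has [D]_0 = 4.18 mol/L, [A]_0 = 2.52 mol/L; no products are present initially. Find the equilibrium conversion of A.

Let X = conversion of A; extent ξ = 2.52·X mol/L.
Concentrations: [D] = 4.18 − 2.52X; [A] = 2.52 − 2.52X; [B] = 2.52X.
Kc = [B] / ([D] [A]).
Setting equal to 0.0547 and solving for X on (0,1) gives X = 0.170.

X = 0.170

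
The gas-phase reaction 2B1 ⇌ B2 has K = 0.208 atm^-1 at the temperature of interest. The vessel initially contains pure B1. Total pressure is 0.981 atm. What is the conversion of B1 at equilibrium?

Basis: 1 mol B1 initially; let X = conversion of B1. Extent ξ = 0.5X.
Moles: n_B1 = 1 − X; n_B2 = 0.5X.
Total moles n_T = 1 − 0.5X.
Mole fractions y_i = n_i/n_T; K = p_B2 / (p_B1^2) with p_i = y_i·P.
This yields a degree-2 equation in X; solving on (0,1), X = 0.258.

X = 0.258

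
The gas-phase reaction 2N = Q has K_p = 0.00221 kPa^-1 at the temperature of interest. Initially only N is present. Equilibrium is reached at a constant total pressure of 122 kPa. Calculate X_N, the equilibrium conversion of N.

Take 1 mol N as basis and let X be its fractional conversion, so ξ = 0.5X.
Mole table: n_N = 1 − X; n_Q = 0.5X.
Summing: n_T = 1 − 0.5X.
y_i = n_i/n_T, p_i = y_i·P. K_p = p_Q / (p_N^2).
Setting this equal to 0.00221 kPa^-1 and taking the physical root (0 < X < 1) gives X = 0.306.

X = 0.306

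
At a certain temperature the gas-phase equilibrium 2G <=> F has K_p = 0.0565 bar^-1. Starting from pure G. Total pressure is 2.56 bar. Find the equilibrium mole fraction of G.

Take 1 mol G as basis and let X be its fractional conversion, so ξ = 0.5X.
Mole table: n_G = 1 − X; n_F = 0.5X.
n_T = Σnᵢ = 1 − 0.5X.
y_i = n_i/n_T, p_i = y_i·P. K_p = p_F / (p_G^2).
This yields a degree-2 equation in X; solving on (0,1), X = 0.204.
Then n_G = 0.796, n_T = 0.898, so y_G = 0.886.

y_G = 0.886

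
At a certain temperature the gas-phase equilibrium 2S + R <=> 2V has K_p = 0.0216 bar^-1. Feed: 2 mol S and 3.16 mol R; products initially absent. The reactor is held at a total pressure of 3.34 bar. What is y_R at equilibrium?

y_R = 0.599

Take 2 mol S as basis and let X be its fractional conversion, so ξ = X.
Mole table: n_S = 2 − 2X; n_R = 3.16 − X; n_V = 2X.
Summing: n_T = 5.16 − X.
With p_i = (n_i/n_T)P, K_p = p_V^2 / (p_S^2 p_R).
Equating to 0.0216 bar^-1 and solving on 0 < X < 1: X = 0.172.
Then n_R = 2.99, n_T = 4.99, so y_R = 0.599.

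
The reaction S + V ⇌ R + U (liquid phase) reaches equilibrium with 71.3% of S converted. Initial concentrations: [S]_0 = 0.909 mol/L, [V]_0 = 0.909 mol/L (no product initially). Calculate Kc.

Kc = 6.17

Let X = conversion of S.
Concentrations: [S] = 0.909 − 0.909X; [V] = 0.909 − 0.909X; [R] = 0.909X; [U] = 0.909X.
At X = 0.713: [S] = 0.261, [V] = 0.261, [R] = 0.648, [U] = 0.648.
Kc = [R] [U] / ([S] [V]) = 6.17.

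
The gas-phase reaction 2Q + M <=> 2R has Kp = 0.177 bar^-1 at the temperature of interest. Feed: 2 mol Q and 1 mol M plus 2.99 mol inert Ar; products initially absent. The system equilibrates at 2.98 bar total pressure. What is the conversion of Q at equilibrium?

Take 2 mol Q as basis and let X be its fractional conversion, so ξ = X.
Mole table: n_Q = 2 − 2X; n_M = 1 − X; n_R = 2X; n_I = 2.99 (inert).
n_T = Σnᵢ = 5.99 − X.
With p_i = (n_i/n_T)P, Kp = p_R^2 / (p_Q^2 p_M).
Substituting and setting equal to 0.177 bar^-1 gives a polynomial in X; the root in (0,1) is X = 0.212.

X = 0.212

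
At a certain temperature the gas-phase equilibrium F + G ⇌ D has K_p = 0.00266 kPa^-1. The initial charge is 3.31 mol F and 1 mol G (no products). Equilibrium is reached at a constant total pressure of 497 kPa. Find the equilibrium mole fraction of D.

y_D = 0.129

Take 1 mol G as basis and let X be its fractional conversion, so ξ = X.
Moles: n_F = 3.31 − X; n_G = 1 − X; n_D = X.
Total moles n_T = 4.31 − X.
y_i = n_i/n_T, p_i = y_i·P. K_p = p_D / (p_F p_G).
Equating to 0.00266 kPa^-1 and solving on 0 < X < 1: X = 0.494.
Then n_D = 0.494, n_T = 3.82, so y_D = 0.129.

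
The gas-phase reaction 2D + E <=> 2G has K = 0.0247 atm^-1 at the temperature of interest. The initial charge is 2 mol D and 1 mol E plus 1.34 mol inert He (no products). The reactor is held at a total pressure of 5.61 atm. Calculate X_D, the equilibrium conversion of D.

X = 0.144

Take 2 mol D as basis and let X be its fractional conversion, so ξ = X.
Species balance: n_D = 2 − 2X; n_E = 1 − X; n_G = 2X; n_I = 1.34 (inert).
Total moles n_T = 4.34 − X.
Mole fractions y_i = n_i/n_T; K = p_G^2 / (p_D^2 p_E) with p_i = y_i·P.
Substituting and setting equal to 0.0247 atm^-1 gives a polynomial in X; the root in (0,1) is X = 0.144.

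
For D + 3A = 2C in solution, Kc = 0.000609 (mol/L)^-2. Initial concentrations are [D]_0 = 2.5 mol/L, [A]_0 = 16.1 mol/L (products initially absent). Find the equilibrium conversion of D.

X = 0.324

Let X = conversion of D; extent ξ = 2.5·X mol/L.
Concentrations: [D] = 2.5 − 2.5X; [A] = 16.1 − 7.5X; [C] = 5X.
Kc = [C]^2 / ([D] [A]^3).
Solving Kc = 0.000609 for X ∈ (0,1): X = 0.324.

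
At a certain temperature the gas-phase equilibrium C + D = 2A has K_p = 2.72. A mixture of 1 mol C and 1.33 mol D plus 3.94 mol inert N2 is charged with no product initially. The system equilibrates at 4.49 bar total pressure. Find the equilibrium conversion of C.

X = 0.517

Let X = conversion of C (basis 1 mol C); extent of reaction ξ = X.
At extent ξ: n_C = 1 − X; n_D = 1.33 − X; n_A = 2X; n_I = 3.94 (inert).
Total moles n_T = 6.27 (Δν = 0, constant).
y_i = n_i/n_T, p_i = y_i·P. K_p = p_A^2 / (p_C p_D).
Substituting and setting equal to 2.72 gives a polynomial in X; the root in (0,1) is X = 0.517.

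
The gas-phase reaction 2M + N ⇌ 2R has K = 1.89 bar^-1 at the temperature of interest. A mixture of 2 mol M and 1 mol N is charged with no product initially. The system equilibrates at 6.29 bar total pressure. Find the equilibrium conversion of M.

X = 0.588

Take 2 mol M as basis and let X be its fractional conversion, so ξ = X.
Species balance: n_M = 2 − 2X; n_N = 1 − X; n_R = 2X.
Total moles n_T = 3 − X.
With p_i = (n_i/n_T)P, K = p_R^2 / (p_M^2 p_N).
Equating to 1.89 bar^-1 and solving on 0 < X < 1: X = 0.588.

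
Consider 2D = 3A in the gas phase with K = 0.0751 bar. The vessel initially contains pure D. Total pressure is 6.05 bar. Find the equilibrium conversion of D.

X = 0.143

Take 1 mol D as basis and let X be its fractional conversion, so ξ = 0.5X.
At extent ξ: n_D = 1 − X; n_A = 1.5X.
Summing: n_T = 1 + 0.5X.
With p_i = (n_i/n_T)P, K = p_A^3 / (p_D^2).
This yields a degree-3 equation in X; solving on (0,1), X = 0.143.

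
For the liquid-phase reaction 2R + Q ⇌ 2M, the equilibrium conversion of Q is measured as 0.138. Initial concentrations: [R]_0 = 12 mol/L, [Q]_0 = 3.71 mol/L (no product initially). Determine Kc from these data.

Let X = conversion of Q.
Concentrations: [R] = 12 − 7.42X; [Q] = 3.71 − 3.71X; [M] = 7.42X.
At X = 0.138: [R] = 11, [Q] = 3.2, [M] = 1.02.
Kc = [M]^2 / ([R]^2 [Q]) = 0.00272 L/mol.

Kc = 0.00272 L/mol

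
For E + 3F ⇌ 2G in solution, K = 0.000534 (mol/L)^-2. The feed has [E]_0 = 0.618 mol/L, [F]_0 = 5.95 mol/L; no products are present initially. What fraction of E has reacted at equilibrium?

X = 0.178

Let X = conversion of E; extent ξ = 0.618·X mol/L.
Concentrations: [E] = 0.618 − 0.618X; [F] = 5.95 − 1.85X; [G] = 1.24X.
K = [G]^2 / ([E] [F]^3).
Setting equal to 0.000534 and solving for X on (0,1) gives X = 0.178.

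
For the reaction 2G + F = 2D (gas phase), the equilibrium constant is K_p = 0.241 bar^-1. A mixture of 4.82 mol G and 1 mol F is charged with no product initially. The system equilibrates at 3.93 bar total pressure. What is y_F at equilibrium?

Basis: 1 mol F initially; let X = conversion of F. Extent ξ = X.
At extent ξ: n_G = 4.82 − 2X; n_F = 1 − X; n_D = 2X.
n_T = Σnᵢ = 5.82 − X.
y_i = n_i/n_T, p_i = y_i·P. K_p = p_D^2 / (p_G^2 p_F).
Setting this equal to 0.241 bar^-1 and taking the physical root (0 < X < 1) gives X = 0.538.
Then n_F = 0.462, n_T = 5.28, so y_F = 0.087.

y_F = 0.087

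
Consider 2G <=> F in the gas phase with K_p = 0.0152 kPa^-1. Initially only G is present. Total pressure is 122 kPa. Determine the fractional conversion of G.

X = 0.655

Take 1 mol G as basis and let X be its fractional conversion, so ξ = 0.5X.
At extent ξ: n_G = 1 − X; n_F = 0.5X.
Summing: n_T = 1 − 0.5X.
With p_i = (n_i/n_T)P, K_p = p_F / (p_G^2).
This yields a degree-2 equation in X; solving on (0,1), X = 0.655.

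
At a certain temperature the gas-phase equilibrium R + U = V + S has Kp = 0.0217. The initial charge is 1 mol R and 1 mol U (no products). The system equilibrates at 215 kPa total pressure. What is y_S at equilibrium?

Basis: 1 mol R initially; let X = conversion of R. Extent ξ = X.
Species balance: n_R = 1 − X; n_U = 1 − X; n_V = X; n_S = X.
n_T stays at 2 (no change in mole number).
y_i = n_i/n_T, p_i = y_i·P. Kp = p_V p_S / (p_R p_U).
This yields a degree-2 equation in X; solving on (0,1), X = 0.128.
Then n_S = 0.128, n_T = 2, so y_S = 0.064.

y_S = 0.064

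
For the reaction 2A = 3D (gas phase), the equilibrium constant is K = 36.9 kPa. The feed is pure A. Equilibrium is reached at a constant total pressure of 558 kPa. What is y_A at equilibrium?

Basis: 1 mol A initially; let X = conversion of A. Extent ξ = 0.5X.
At extent ξ: n_A = 1 − X; n_D = 1.5X.
Total moles n_T = 1 + 0.5X.
Mole fractions y_i = n_i/n_T; K = p_D^3 / (p_A^2) with p_i = y_i·P.
Substituting and setting equal to 36.9 kPa gives a polynomial in X; the root in (0,1) is X = 0.234.
Then n_A = 0.766, n_T = 1.12, so y_A = 0.686.

y_A = 0.686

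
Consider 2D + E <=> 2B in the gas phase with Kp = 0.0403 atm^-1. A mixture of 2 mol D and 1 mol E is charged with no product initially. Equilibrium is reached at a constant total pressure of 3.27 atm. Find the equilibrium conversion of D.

X = 0.165

Take 2 mol D as basis and let X be its fractional conversion, so ξ = X.
Species balance: n_D = 2 − 2X; n_E = 1 − X; n_B = 2X.
Summing: n_T = 3 − X.
With p_i = (n_i/n_T)P, Kp = p_B^2 / (p_D^2 p_E).
Setting this equal to 0.0403 atm^-1 and taking the physical root (0 < X < 1) gives X = 0.165.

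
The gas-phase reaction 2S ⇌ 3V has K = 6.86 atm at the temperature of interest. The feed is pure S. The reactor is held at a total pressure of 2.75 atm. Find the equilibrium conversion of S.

Take 1 mol S as basis and let X be its fractional conversion, so ξ = 0.5X.
Species balance: n_S = 1 − X; n_V = 1.5X.
n_T = Σnᵢ = 1 + 0.5X.
y_i = n_i/n_T, p_i = y_i·P. K = p_V^3 / (p_S^2).
Equating to 6.86 atm and solving on 0 < X < 1: X = 0.564.

X = 0.564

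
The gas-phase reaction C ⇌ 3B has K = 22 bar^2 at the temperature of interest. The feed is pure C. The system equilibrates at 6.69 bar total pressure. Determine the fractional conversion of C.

X = 0.322

Take 1 mol C as basis and let X be its fractional conversion, so ξ = X.
Moles: n_C = 1 − X; n_B = 3X.
Total moles n_T = 1 + 2X.
With p_i = (n_i/n_T)P, K = p_B^3 / (p_C).
This yields a degree-3 equation in X; solving on (0,1), X = 0.322.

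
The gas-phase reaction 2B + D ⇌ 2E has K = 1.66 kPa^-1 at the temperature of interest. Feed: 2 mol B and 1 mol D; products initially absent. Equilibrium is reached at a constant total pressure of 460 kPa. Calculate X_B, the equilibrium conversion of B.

X = 0.872

Basis: 2 mol B initially; let X = conversion of B. Extent ξ = X.
Moles: n_B = 2 − 2X; n_D = 1 − X; n_E = 2X.
Summing: n_T = 3 − X.
Mole fractions y_i = n_i/n_T; K = p_E^2 / (p_B^2 p_D) with p_i = y_i·P.
Setting this equal to 1.66 kPa^-1 and taking the physical root (0 < X < 1) gives X = 0.872.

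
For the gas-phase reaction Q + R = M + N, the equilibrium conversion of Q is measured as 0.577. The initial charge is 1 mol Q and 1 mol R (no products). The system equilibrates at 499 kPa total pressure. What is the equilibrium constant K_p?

K_p = 1.86

Basis: 1 mol Q initially; let X = conversion of Q. Extent ξ = X.
Mole table: n_Q = 1 − X; n_R = 1 − X; n_M = X; n_N = X.
Total moles n_T = 2 (Δν = 0, constant).
At X = 0.577: n_Q = 0.423, n_R = 0.423, n_M = 0.577, n_N = 0.577, n_T = 2.
p_i = (n_i/n_T)·P. K_p = p_M p_N / (p_Q p_R) = 1.86.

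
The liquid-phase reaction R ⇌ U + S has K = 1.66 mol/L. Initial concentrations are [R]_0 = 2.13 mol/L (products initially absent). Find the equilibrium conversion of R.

Let X = conversion of R; extent ξ = 2.13·X mol/L.
Concentrations: [R] = 2.13 − 2.13X; [U] = 2.13X; [S] = 2.13X.
K = [U] [S] / ([R]).
Equating to 1.66 mol/L: the physical root is X = 0.575.

X = 0.575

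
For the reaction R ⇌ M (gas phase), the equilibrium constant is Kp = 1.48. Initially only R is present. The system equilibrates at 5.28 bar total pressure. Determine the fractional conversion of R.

Basis: 1 mol R initially; let X = conversion of R. Extent ξ = X.
At extent ξ: n_R = 1 − X; n_M = X.
Since Δν = 0, n_T = 1 throughout.
With p_i = (n_i/n_T)P, Kp = p_M / (p_R).
Setting this equal to 1.48 and taking the physical root (0 < X < 1) gives X = 0.597.

X = 0.597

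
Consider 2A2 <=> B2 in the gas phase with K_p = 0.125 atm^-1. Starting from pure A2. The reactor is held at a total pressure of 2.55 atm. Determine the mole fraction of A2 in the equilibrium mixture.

y_A2 = 0.797

Let X = conversion of A2 (basis 1 mol A2); extent of reaction ξ = 0.5X.
Species balance: n_A2 = 1 − X; n_B2 = 0.5X.
Total moles n_T = 1 − 0.5X.
With p_i = (n_i/n_T)P, K_p = p_B2 / (p_A2^2).
Substituting and setting equal to 0.125 atm^-1 gives a polynomial in X; the root in (0,1) is X = 0.337.
Then n_A2 = 0.663, n_T = 0.831, so y_A2 = 0.797.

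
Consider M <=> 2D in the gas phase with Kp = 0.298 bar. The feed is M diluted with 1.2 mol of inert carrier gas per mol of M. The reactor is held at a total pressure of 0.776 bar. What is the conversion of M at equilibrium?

X = 0.390

Take 1 mol M as basis and let X be its fractional conversion, so ξ = X.
Mole table: n_M = 1 − X; n_D = 2X; n_I = 1.2 (inert).
n_T = Σnᵢ = 2.2 + X.
With p_i = (n_i/n_T)P, Kp = p_D^2 / (p_M).
This yields a degree-2 equation in X; solving on (0,1), X = 0.390.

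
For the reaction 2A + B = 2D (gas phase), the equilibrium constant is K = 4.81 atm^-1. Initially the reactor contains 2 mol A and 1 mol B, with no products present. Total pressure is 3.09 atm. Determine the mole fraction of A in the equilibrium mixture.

Basis: 2 mol A initially; let X = conversion of A. Extent ξ = X.
Species balance: n_A = 2 − 2X; n_B = 1 − X; n_D = 2X.
Summing: n_T = 3 − X.
y_i = n_i/n_T, p_i = y_i·P. K = p_D^2 / (p_A^2 p_B).
Equating to 4.81 atm^-1 and solving on 0 < X < 1: X = 0.609.
Then n_A = 0.782, n_T = 2.39, so y_A = 0.327.

y_A = 0.327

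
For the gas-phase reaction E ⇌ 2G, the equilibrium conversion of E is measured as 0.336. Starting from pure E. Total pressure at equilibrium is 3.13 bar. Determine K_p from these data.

Basis: 1 mol E initially; let X = conversion of E. Extent ξ = X.
Mole table: n_E = 1 − X; n_G = 2X.
Summing: n_T = 1 + X.
At X = 0.336: n_E = 0.664, n_G = 0.672, n_T = 1.34.
p_i = (n_i/n_T)·P. K_p = p_G^2 / (p_E) = 1.59 bar.

K_p = 1.59 bar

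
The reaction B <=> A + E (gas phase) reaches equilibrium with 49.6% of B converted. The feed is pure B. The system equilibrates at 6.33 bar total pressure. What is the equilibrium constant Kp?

Basis: 1 mol B initially; let X = conversion of B. Extent ξ = X.
Species balance: n_B = 1 − X; n_A = X; n_E = X.
Summing: n_T = 1 + X.
At X = 0.496: n_B = 0.504, n_A = 0.496, n_E = 0.496, n_T = 1.5.
p_i = (n_i/n_T)·P. Kp = p_A p_E / (p_B) = 2.07 bar.

Kp = 2.07 bar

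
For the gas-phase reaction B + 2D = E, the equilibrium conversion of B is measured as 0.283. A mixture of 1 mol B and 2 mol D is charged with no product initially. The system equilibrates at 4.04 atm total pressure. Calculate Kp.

Basis: 1 mol B initially; let X = conversion of B. Extent ξ = X.
Species balance: n_B = 1 − X; n_D = 2 − 2X; n_E = X.
n_T = Σnᵢ = 3 − 2X.
At X = 0.283: n_B = 0.717, n_D = 1.43, n_E = 0.283, n_T = 2.43.
p_i = (n_i/n_T)·P. Kp = p_E / (p_B p_D^2) = 0.0697 atm^-2.

Kp = 0.0697 atm^-2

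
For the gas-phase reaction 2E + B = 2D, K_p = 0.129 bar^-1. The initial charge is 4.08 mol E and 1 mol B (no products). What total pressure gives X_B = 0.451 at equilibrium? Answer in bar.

P = 5.27 bar

Basis: 1 mol B initially; let X = conversion of B. Extent ξ = X.
Moles: n_E = 4.08 − 2X; n_B = 1 − X; n_D = 2X.
Summing: n_T = 5.08 − X.
K_p = p_D^2 / (p_E^2 p_B) with p_i = (n_i/n_T)·P.
At X = 0.451: the mole-fraction product g(X) = Π y_i^ν_i = 0.6792. Since K_p = g(X)·P^{-1}, P = (g/K_p)^(1/1) = (0.6792/0.129)^(1/1) = 5.27 bar.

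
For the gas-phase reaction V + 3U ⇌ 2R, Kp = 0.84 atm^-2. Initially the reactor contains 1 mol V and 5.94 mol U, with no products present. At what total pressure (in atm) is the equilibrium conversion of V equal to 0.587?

P = 1.35 atm

Take 1 mol V as basis and let X be its fractional conversion, so ξ = X.
At extent ξ: n_V = 1 − X; n_U = 5.94 − 3X; n_R = 2X.
n_T = Σnᵢ = 6.94 − 2X.
Kp = p_R^2 / (p_V p_U^3) with p_i = (n_i/n_T)·P.
At X = 0.587: the mole-fraction product g(X) = Π y_i^ν_i = 1.52. Since Kp = g(X)·P^{-2}, P = (g/Kp)^(1/2) = (1.52/0.84)^(1/2) = 1.35 atm.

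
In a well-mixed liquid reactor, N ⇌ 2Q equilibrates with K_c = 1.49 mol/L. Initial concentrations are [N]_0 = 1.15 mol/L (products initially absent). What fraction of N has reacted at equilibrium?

Let X = conversion of N; extent ξ = 1.15·X mol/L.
Concentrations: [N] = 1.15 − 1.15X; [Q] = 2.3X.
K_c = [Q]^2 / ([N]).
Setting equal to 1.49 and solving for X on (0,1) gives X = 0.430.

X = 0.430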